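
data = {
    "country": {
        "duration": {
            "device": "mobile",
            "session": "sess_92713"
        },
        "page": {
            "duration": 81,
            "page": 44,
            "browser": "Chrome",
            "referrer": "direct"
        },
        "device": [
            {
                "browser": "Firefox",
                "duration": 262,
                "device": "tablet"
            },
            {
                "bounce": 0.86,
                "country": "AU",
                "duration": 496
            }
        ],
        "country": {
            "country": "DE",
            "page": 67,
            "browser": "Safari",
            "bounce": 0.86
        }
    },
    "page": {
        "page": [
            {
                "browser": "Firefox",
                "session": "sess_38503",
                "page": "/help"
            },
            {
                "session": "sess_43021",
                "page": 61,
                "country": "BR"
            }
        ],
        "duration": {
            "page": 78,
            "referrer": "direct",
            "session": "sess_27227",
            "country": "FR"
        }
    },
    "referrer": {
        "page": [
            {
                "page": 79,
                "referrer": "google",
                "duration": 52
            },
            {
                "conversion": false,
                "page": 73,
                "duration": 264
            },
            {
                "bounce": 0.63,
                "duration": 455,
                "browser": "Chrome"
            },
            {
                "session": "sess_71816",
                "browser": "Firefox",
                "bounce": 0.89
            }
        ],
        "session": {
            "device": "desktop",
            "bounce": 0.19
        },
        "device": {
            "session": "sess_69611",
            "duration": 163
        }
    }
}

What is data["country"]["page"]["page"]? 44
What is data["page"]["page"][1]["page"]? 61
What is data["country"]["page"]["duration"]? 81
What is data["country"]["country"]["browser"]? "Safari"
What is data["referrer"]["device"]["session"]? "sess_69611"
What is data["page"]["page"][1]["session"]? "sess_43021"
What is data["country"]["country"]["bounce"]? 0.86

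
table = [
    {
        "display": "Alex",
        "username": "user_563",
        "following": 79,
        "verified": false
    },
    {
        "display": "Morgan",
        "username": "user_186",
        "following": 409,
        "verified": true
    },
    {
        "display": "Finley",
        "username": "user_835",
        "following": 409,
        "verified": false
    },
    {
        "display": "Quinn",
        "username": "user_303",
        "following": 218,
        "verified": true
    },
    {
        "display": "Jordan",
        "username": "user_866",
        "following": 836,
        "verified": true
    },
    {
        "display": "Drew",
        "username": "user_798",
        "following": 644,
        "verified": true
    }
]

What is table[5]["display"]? "Drew"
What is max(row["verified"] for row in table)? True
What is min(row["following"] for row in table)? 79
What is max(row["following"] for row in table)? 836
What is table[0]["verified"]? False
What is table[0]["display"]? "Alex"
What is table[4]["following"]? 836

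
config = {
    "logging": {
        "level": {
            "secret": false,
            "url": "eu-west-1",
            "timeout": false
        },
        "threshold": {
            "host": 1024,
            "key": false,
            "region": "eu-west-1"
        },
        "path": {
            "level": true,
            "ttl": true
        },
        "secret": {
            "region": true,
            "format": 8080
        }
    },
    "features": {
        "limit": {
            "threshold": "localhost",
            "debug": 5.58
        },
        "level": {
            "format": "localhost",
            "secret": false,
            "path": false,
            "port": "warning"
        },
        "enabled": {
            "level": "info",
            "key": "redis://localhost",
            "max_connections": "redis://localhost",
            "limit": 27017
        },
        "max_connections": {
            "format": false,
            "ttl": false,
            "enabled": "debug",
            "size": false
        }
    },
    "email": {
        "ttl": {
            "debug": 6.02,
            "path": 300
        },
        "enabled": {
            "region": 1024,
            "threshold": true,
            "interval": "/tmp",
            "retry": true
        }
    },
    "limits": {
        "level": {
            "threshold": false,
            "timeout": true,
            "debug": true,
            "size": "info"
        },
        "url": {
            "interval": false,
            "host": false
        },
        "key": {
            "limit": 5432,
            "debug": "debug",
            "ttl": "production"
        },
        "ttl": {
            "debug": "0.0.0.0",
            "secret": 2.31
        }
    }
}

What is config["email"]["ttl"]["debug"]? 6.02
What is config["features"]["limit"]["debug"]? 5.58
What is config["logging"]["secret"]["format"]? 8080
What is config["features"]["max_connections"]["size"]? False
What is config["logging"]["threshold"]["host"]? 1024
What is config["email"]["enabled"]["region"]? 1024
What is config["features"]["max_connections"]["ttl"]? False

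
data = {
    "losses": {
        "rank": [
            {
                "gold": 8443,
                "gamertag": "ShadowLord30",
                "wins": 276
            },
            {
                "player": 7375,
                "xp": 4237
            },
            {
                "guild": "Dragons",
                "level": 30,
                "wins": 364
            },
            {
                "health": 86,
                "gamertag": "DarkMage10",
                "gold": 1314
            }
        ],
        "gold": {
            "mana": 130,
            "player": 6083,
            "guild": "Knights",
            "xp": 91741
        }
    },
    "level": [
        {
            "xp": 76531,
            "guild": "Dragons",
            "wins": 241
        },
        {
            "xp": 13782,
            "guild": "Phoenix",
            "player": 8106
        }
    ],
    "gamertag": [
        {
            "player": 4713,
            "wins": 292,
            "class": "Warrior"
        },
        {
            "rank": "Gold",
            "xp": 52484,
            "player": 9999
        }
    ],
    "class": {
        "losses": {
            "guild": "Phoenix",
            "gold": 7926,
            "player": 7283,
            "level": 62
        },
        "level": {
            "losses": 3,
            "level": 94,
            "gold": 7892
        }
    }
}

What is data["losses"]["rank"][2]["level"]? 30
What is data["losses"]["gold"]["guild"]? "Knights"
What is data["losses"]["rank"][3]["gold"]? 1314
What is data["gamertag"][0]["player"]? 4713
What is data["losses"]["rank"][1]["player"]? 7375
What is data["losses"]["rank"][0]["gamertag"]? "ShadowLord30"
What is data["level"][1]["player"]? 8106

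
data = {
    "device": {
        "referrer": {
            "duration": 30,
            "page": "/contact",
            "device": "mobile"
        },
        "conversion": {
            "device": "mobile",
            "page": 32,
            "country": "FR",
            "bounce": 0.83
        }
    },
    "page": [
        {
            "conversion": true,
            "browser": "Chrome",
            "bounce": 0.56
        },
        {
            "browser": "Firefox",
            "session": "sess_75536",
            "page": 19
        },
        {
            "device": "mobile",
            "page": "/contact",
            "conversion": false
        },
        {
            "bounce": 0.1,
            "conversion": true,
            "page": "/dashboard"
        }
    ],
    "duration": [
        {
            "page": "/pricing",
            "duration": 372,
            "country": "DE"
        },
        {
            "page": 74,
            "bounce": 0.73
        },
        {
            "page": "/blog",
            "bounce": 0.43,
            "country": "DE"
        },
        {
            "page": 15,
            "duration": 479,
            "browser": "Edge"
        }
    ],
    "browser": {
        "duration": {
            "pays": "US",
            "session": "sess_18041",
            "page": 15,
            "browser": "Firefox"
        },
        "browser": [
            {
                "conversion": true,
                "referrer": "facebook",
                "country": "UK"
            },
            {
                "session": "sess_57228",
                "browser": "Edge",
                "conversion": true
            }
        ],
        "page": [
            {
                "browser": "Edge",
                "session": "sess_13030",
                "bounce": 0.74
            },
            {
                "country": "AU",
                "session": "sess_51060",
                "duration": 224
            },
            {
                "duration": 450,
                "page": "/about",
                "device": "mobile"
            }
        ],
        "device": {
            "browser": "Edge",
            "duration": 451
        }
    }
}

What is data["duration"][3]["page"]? 15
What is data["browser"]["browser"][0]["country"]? "UK"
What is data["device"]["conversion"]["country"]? "FR"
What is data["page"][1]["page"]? 19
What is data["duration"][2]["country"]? "DE"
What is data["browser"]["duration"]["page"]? 15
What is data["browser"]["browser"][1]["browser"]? "Edge"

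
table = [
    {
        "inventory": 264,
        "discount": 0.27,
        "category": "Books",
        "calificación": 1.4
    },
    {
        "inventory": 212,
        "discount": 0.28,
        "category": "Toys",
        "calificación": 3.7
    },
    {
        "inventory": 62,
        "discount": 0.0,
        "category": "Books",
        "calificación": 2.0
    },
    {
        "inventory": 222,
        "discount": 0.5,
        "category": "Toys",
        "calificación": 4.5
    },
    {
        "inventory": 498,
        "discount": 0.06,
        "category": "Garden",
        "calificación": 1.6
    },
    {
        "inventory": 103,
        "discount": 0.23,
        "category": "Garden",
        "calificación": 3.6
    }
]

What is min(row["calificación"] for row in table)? 1.4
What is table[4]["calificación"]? 1.6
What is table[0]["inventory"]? 264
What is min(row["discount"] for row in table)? 0.0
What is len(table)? 6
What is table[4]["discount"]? 0.06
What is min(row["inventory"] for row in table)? 62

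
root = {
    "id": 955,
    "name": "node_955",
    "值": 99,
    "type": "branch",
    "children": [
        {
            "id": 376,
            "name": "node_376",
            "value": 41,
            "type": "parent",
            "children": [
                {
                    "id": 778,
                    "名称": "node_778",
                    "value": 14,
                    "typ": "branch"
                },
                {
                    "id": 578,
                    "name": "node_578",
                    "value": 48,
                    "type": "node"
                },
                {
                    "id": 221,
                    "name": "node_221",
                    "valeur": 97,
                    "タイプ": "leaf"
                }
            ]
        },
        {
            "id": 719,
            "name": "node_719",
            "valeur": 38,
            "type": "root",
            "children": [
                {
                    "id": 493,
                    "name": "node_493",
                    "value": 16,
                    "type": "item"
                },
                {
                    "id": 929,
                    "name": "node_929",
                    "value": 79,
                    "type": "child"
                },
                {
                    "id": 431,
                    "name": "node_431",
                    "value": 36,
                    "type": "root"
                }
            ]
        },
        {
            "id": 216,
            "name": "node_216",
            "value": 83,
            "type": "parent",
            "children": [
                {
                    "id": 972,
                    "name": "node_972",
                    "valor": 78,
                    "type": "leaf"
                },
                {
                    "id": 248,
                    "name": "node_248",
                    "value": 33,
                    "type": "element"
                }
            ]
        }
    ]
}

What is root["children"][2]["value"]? 83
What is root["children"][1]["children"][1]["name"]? "node_929"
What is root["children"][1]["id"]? 719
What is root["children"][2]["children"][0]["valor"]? 78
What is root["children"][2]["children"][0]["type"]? "leaf"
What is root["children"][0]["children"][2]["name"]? "node_221"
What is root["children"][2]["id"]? 216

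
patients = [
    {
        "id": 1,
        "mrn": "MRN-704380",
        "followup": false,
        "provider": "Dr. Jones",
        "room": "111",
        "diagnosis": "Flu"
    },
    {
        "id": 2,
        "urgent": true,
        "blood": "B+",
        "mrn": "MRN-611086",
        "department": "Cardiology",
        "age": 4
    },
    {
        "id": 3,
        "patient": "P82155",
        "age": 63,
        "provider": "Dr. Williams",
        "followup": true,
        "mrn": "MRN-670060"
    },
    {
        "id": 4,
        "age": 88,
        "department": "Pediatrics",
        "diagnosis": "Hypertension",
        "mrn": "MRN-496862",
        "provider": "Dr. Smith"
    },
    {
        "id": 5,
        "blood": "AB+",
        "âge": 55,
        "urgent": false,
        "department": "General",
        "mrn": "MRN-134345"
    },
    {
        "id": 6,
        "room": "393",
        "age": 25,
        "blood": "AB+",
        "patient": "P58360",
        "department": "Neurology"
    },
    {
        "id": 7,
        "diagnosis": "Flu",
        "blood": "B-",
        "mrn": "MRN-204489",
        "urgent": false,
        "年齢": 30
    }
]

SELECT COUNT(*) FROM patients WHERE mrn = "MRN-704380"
1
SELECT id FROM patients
[1, 2, 3, 4, 5, 6, 7]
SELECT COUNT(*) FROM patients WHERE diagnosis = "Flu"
2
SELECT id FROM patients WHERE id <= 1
[1]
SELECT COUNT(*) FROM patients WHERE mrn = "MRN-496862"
1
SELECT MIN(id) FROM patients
1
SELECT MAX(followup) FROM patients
True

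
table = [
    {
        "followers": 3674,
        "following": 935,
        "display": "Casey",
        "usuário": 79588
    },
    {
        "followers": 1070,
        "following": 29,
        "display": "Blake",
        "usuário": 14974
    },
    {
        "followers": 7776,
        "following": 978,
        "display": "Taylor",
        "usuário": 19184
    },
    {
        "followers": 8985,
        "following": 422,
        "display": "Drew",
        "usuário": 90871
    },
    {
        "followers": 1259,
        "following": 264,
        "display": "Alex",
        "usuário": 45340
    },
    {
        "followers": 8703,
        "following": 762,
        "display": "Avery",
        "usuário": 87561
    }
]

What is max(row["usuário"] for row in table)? 90871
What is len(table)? 6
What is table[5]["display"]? "Avery"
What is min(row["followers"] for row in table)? 1070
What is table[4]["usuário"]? 45340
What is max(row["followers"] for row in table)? 8985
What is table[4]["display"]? "Alex"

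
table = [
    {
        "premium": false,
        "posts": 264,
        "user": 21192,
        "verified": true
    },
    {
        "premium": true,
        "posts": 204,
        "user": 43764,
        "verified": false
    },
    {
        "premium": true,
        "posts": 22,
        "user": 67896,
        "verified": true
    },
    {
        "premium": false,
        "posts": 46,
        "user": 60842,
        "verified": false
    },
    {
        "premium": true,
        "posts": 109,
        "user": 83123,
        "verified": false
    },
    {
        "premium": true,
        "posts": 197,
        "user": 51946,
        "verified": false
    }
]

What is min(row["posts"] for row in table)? 22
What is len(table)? 6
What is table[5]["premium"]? True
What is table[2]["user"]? 67896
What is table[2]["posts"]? 22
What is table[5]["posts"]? 197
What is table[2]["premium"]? True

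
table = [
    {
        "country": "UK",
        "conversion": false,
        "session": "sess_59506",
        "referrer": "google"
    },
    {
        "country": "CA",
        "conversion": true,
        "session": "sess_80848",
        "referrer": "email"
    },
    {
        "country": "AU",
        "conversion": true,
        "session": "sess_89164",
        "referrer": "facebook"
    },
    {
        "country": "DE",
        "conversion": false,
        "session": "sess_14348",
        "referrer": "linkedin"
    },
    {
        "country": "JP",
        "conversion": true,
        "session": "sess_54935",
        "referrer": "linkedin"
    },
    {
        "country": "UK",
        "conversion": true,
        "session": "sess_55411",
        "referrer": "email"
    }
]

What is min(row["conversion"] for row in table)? False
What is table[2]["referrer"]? "facebook"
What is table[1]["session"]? "sess_80848"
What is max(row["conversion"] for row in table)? True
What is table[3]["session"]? "sess_14348"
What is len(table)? 6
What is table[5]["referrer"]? "email"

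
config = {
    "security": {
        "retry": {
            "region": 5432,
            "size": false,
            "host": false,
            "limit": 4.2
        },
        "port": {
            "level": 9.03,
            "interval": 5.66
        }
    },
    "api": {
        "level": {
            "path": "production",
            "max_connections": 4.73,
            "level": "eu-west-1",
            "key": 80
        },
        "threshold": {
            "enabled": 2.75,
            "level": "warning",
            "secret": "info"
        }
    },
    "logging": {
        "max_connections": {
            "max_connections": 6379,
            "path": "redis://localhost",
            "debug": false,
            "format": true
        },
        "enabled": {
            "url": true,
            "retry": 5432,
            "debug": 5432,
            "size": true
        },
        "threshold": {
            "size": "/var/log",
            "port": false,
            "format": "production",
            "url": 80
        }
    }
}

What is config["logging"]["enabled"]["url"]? True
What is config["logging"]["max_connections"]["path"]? "redis://localhost"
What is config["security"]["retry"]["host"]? False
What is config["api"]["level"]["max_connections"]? 4.73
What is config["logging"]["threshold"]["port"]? False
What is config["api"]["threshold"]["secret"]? "info"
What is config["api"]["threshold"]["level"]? "warning"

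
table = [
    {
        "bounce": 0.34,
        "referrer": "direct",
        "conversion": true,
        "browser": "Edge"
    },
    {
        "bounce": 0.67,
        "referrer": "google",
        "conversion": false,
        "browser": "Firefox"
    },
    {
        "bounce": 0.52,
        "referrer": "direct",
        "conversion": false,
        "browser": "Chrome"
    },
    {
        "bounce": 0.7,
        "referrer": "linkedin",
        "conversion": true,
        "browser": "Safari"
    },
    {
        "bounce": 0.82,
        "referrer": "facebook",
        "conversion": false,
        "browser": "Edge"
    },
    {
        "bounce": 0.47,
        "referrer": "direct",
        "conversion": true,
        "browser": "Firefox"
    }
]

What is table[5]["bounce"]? 0.47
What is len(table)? 6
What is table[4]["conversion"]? False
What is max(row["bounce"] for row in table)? 0.82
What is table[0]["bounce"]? 0.34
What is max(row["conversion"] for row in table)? True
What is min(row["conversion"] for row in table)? False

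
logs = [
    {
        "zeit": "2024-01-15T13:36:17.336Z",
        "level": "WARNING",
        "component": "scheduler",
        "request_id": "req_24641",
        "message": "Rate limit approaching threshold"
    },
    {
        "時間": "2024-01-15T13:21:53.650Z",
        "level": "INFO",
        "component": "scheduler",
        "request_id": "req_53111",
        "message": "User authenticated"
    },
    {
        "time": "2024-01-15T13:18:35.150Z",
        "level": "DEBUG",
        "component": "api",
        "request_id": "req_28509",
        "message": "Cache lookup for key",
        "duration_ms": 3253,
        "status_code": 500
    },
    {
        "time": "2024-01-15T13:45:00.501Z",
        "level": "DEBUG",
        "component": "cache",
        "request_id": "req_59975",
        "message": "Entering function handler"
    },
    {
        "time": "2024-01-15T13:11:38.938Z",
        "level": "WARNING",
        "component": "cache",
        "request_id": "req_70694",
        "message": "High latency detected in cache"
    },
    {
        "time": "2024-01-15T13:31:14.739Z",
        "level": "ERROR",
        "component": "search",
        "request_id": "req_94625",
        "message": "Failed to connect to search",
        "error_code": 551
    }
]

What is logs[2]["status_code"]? 500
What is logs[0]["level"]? "WARNING"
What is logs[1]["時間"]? "2024-01-15T13:21:53.650Z"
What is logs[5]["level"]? "ERROR"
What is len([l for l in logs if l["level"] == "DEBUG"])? 2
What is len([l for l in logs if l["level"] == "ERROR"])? 1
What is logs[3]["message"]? "Entering function handler"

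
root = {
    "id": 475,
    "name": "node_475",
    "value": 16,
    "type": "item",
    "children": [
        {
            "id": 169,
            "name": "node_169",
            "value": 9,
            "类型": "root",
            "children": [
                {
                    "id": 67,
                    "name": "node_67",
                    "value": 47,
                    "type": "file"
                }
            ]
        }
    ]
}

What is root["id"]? 475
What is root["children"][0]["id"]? 169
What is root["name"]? "node_475"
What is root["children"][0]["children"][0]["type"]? "file"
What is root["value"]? 16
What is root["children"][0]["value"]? 9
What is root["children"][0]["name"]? "node_169"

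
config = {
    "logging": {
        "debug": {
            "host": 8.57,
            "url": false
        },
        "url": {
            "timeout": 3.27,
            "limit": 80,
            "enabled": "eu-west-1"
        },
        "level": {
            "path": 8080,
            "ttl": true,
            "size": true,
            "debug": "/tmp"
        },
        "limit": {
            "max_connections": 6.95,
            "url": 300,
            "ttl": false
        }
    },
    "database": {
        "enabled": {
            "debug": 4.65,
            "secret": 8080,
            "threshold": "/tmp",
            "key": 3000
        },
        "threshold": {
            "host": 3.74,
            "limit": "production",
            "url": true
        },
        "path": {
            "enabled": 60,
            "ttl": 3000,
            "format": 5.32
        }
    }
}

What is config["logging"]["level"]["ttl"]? True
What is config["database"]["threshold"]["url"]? True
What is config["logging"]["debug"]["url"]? False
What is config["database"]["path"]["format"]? 5.32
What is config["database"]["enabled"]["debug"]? 4.65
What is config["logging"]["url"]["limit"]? 80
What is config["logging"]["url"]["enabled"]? "eu-west-1"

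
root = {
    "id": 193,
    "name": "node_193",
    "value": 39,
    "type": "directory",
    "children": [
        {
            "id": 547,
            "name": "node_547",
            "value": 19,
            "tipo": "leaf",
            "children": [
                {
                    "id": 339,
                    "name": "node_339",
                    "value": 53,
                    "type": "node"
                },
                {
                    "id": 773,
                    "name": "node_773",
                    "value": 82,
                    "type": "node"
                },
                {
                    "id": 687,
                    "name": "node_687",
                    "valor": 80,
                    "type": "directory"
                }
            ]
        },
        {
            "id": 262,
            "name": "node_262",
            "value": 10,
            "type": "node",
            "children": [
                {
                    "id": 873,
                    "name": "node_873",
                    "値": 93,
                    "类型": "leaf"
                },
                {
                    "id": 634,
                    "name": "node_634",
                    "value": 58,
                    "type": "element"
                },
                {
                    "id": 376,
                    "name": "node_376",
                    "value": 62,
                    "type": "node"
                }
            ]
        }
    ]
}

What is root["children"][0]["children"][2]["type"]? "directory"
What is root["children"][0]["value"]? 19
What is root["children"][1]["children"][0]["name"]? "node_873"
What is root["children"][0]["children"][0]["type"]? "node"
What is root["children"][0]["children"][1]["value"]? 82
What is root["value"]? 39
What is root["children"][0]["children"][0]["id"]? 339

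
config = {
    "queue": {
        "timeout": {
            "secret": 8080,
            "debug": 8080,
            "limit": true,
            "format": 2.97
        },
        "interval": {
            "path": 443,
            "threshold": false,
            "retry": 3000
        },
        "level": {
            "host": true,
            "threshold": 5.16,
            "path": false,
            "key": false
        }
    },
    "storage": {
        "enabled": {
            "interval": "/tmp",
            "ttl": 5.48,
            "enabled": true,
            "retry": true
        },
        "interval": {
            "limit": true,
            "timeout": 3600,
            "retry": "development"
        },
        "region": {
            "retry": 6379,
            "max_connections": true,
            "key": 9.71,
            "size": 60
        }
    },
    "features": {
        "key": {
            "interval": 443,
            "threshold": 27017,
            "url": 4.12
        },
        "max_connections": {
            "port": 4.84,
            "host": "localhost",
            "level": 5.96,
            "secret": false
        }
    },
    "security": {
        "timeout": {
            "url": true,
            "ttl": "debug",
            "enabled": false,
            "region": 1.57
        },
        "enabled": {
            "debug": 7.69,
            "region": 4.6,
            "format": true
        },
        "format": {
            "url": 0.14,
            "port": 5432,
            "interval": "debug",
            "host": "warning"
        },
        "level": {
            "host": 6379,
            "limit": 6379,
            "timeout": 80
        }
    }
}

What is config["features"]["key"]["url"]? 4.12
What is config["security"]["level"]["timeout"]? 80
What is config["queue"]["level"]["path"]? False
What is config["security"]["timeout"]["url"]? True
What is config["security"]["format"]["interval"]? "debug"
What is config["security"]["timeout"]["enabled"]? False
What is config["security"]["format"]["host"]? "warning"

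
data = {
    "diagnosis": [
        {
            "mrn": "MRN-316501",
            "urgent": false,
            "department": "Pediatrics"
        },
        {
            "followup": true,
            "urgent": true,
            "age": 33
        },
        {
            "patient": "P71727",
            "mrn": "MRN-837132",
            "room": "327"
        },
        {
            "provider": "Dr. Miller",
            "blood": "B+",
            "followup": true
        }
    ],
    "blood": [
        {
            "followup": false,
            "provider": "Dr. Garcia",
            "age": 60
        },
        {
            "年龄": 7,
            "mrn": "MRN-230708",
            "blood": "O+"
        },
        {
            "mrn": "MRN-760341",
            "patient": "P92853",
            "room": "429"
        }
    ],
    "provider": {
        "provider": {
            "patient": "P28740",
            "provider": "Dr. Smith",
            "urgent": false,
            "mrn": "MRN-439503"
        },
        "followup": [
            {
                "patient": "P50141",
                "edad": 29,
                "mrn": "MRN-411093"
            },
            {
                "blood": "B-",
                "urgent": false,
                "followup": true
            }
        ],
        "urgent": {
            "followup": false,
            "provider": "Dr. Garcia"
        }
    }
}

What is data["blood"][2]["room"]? "429"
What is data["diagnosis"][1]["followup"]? True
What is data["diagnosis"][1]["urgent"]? True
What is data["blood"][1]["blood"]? "O+"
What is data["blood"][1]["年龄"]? 7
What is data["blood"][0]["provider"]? "Dr. Garcia"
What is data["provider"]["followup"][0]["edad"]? 29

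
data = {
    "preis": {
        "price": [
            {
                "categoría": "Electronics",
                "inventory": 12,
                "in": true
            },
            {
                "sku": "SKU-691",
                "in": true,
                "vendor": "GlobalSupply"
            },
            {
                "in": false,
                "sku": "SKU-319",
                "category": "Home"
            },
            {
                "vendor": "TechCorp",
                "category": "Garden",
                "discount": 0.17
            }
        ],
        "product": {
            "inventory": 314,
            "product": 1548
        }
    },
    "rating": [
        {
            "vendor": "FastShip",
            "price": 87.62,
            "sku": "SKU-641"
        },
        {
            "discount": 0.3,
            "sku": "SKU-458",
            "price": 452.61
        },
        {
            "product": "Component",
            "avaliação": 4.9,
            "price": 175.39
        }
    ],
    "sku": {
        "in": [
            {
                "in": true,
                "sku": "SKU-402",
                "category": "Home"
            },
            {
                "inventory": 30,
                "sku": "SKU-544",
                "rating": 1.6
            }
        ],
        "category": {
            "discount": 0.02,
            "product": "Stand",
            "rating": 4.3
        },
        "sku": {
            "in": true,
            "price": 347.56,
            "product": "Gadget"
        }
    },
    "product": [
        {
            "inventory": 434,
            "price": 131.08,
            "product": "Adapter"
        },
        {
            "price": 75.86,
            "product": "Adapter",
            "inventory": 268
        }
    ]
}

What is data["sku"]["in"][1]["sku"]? "SKU-544"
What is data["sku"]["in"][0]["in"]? True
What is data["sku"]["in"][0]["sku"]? "SKU-402"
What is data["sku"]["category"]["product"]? "Stand"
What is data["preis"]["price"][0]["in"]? True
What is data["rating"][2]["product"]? "Component"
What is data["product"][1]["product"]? "Adapter"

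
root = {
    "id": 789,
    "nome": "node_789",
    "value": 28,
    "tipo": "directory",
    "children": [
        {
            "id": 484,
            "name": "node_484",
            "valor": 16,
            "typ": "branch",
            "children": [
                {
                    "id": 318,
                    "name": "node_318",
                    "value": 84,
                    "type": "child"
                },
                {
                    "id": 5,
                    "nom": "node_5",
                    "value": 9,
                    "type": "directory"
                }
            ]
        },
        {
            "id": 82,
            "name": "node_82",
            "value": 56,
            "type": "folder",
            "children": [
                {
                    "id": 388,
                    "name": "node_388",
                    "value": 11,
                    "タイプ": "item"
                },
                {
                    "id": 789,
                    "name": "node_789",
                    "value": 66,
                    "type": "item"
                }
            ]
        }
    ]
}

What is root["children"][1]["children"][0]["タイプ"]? "item"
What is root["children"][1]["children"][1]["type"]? "item"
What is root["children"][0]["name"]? "node_484"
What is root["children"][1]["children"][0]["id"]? 388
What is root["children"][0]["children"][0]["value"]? 84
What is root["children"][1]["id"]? 82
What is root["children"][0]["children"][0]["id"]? 318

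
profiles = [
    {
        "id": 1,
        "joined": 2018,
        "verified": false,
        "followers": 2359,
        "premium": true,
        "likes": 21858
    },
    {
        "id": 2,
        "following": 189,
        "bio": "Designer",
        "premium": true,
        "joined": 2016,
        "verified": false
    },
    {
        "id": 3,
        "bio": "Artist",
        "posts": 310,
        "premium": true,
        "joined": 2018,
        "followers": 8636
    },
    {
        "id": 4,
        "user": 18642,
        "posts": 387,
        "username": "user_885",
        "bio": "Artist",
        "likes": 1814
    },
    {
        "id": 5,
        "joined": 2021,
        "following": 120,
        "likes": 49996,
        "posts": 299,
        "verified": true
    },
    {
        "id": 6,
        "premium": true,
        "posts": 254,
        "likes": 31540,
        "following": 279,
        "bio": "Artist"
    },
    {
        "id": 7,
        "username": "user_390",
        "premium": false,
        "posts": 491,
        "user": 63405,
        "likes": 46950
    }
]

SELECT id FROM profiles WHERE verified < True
[1, 2]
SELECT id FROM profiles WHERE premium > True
[]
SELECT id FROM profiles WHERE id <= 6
[1, 2, 3, 4, 5, 6]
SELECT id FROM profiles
[1, 2, 3, 4, 5, 6, 7]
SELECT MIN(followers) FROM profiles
2359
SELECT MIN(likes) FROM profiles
1814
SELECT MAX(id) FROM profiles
7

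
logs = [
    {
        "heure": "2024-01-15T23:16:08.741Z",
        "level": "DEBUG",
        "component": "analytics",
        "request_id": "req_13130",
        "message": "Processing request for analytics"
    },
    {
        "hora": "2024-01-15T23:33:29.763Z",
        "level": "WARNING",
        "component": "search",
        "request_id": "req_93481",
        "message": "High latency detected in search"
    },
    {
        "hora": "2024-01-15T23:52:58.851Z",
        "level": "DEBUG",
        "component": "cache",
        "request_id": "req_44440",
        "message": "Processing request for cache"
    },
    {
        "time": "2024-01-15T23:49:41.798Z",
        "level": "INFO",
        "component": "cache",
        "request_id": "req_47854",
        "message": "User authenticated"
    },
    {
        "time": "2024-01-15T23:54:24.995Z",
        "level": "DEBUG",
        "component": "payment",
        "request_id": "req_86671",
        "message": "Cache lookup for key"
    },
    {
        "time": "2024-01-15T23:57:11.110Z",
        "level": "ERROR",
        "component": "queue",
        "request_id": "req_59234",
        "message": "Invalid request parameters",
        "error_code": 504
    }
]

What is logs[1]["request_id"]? "req_93481"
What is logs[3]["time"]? "2024-01-15T23:49:41.798Z"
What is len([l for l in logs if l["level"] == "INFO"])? 1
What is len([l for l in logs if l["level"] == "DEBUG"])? 3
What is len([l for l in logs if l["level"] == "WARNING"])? 1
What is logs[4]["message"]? "Cache lookup for key"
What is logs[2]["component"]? "cache"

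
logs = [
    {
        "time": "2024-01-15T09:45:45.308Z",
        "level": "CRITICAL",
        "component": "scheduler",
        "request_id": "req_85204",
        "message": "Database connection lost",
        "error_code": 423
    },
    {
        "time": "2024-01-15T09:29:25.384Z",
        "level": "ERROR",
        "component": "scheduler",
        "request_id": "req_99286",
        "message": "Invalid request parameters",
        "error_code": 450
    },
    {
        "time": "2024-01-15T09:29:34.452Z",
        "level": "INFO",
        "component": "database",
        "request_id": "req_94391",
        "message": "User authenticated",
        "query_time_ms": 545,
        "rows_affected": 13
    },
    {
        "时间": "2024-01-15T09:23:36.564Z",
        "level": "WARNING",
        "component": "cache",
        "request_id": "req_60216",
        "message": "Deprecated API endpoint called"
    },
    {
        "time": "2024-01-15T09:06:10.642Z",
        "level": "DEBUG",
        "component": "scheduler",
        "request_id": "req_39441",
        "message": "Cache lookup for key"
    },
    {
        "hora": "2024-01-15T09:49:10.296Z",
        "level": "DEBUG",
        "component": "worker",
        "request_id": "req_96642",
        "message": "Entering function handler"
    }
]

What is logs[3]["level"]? "WARNING"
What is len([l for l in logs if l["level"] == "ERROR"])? 1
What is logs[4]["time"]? "2024-01-15T09:06:10.642Z"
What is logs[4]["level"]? "DEBUG"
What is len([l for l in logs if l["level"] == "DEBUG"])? 2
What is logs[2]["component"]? "database"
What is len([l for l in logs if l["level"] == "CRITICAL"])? 1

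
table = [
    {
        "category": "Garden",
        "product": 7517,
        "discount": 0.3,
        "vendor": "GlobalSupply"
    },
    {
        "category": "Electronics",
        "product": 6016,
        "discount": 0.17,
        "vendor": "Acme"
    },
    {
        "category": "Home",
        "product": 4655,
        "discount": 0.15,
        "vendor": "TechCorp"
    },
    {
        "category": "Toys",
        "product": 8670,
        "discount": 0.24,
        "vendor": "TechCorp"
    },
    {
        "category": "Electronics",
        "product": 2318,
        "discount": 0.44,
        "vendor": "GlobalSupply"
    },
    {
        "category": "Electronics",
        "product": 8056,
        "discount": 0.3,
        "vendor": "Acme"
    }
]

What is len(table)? 6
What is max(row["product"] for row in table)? 8670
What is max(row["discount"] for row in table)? 0.44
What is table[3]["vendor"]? "TechCorp"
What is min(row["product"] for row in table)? 2318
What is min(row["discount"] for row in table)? 0.15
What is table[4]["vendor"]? "GlobalSupply"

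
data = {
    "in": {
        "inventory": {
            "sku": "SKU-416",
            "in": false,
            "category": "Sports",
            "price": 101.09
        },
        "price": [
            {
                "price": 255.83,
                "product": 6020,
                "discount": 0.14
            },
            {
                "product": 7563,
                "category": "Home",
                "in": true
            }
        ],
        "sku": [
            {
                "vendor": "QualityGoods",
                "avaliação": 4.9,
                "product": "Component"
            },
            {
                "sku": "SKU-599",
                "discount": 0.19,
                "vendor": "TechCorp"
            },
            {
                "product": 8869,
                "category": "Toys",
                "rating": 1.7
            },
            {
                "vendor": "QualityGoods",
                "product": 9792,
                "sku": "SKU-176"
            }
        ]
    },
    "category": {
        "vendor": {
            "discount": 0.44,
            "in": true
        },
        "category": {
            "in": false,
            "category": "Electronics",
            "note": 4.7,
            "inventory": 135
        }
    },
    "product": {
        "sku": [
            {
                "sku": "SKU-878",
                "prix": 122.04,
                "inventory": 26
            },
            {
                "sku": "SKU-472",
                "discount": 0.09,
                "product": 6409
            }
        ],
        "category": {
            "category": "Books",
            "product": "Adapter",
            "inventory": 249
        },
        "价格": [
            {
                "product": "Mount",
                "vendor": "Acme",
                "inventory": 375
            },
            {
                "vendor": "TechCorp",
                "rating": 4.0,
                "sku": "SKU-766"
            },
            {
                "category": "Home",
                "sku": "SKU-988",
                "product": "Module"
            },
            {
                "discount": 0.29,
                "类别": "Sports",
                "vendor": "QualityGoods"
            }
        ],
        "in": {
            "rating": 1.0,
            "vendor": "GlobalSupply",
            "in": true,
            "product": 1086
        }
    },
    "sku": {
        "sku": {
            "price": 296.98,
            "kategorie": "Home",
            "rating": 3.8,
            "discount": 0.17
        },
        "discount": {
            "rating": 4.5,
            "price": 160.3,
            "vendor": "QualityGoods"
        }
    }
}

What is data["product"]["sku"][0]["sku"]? "SKU-878"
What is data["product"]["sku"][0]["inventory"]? 26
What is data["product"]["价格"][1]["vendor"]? "TechCorp"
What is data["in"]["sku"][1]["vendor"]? "TechCorp"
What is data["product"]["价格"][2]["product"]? "Module"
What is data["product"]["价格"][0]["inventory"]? 375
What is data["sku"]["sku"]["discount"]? 0.17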